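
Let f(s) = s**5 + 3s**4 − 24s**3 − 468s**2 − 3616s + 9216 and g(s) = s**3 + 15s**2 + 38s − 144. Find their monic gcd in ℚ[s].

Repeated division with remainder:
  s**5 + 3s**4 − 24s**3 − 468s**2 − 3616s + 9216 = (s**2 − 12s + 118)(s**3 + 15s**2 + 38s − 144) + (−1638s**2 − 9828s + 26208)
  s**3 + 15s**2 + 38s − 144 = (−(1/1638)s − 1/182)(−1638s**2 − 9828s + 26208) + (0)
Last nonzero remainder: −1638s**2 − 9828s + 26208. Dividing through by −1638 gives the monic gcd s**2 + 6s − 16.

s**2 + 6s − 16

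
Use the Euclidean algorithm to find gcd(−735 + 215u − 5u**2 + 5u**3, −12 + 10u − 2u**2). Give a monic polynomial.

Euclidean algorithm in ℚ[u]:
  5u**3 − 5u**2 + 215u − 735 = (−(5/2)u − 10)(−2u**2 + 10u − 12) + (285u − 855)
  −2u**2 + 10u − 12 = (−(2/285)u + 4/285)(285u − 855) + (0)
Last nonzero remainder: 285u − 855. Dividing through by 285 gives the monic gcd u − 3.

−3 + u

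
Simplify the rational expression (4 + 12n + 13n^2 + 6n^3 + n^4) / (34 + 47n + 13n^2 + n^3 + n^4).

(2 + 3n + n^2)/(17 - 2n + n^2)

By polynomial division,
  n^4 + 6n^3 + 13n^2 + 12n + 4 = (n^4 + n^3 + 13n^2 + 47n + 34) + (5n^3 - 35n - 30)
  n^4 + n^3 + 13n^2 + 47n + 34 = ((1/5)n + 1/5)(5n^3 - 35n - 30) + (20n^2 + 60n + 40)
  5n^3 - 35n - 30 = ((1/4)n - 3/4)(20n^2 + 60n + 40) + (0)
Last nonzero remainder: 20n^2 + 60n + 40. Dividing through by 20 gives the monic gcd n^2 + 3n + 2.
Cancel n^2 + 3n + 2 from numerator and denominator to get the reduced form.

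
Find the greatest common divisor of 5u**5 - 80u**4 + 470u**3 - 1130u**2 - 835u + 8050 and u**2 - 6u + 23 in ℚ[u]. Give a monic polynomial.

By polynomial division,
  5u**5 - 80u**4 + 470u**3 - 1130u**2 - 835u + 8050 = (5u**3 - 50u**2 + 55u + 350)(u**2 - 6u + 23) + (0)
The last nonzero remainder u**2 - 6u + 23 is already monic.

u**2 - 6u + 23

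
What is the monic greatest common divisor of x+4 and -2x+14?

Apply the Euclidean algorithm:
  x+4 = (-1/2)(-2x+14) + (11)
  -2x+14 = (-(2/11)x+14/11)(11) + (0)
The last nonzero remainder is the constant 11, so the polynomials are coprime and gcd = 1.

1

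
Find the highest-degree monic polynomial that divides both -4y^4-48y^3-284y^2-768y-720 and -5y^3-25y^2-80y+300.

Repeated division with remainder:
  -4y^4-48y^3-284y^2-768y-720 = ((4/5)y+28/5)(-5y^3-25y^2-80y+300) + (-80y^2-560y-2400)
  -5y^3-25y^2-80y+300 = ((1/16)y-1/8)(-80y^2-560y-2400) + (0)
Last nonzero remainder: -80y^2-560y-2400. Dividing through by -80 gives the monic gcd y^2+7y+30.

y^2+7y+30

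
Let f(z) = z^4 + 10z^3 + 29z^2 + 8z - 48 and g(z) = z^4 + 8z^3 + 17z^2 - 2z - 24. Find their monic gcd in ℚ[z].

By polynomial division,
  z^4 + 10z^3 + 29z^2 + 8z - 48 = (z^4 + 8z^3 + 17z^2 - 2z - 24) + (2z^3 + 12z^2 + 10z - 24)
  z^4 + 8z^3 + 17z^2 - 2z - 24 = ((1/2)z + 1)(2z^3 + 12z^2 + 10z - 24) + (0)
Last nonzero remainder: 2z^3 + 12z^2 + 10z - 24. Dividing through by 2 gives the monic gcd z^3 + 6z^2 + 5z - 12.

z^3 + 6z^2 + 5z - 12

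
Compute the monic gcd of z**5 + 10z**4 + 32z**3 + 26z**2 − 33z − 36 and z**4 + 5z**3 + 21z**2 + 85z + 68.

Euclidean algorithm in ℚ[z]:
  z**5 + 10z**4 + 32z**3 + 26z**2 − 33z − 36 = (z + 5)(z**4 + 5z**3 + 21z**2 + 85z + 68) + (−14z**3 − 164z**2 − 526z − 376)
  z**4 + 5z**3 + 21z**2 + 85z + 68 = (−(1/14)z + 47/98)(−14z**3 − 164z**2 − 526z − 376) + ((3042/49)z**2 + (15210/49)z + 12168/49)
  −14z**3 − 164z**2 − 526z − 376 = (−(343/1521)z − 2303/1521)((3042/49)z**2 + (15210/49)z + 12168/49) + (0)
Last nonzero remainder: (3042/49)z**2 + (15210/49)z + 12168/49. Dividing through by 3042/49 gives the monic gcd z**2 + 5z + 4.

z**2 + 5z + 4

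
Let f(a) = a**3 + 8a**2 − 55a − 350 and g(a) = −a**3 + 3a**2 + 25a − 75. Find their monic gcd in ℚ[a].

Euclidean algorithm in ℚ[a]:
  a**3 + 8a**2 − 55a − 350 = (−1)(−a**3 + 3a**2 + 25a − 75) + (11a**2 − 30a − 425)
  −a**3 + 3a**2 + 25a − 75 = (−(1/11)a + 3/121)(11a**2 − 30a − 425) + (−(1560/121)a − 7800/121)
  11a**2 − 30a − 425 = (−(1331/1560)a + 2057/312)(−(1560/121)a − 7800/121) + (0)
Last nonzero remainder: −(1560/121)a − 7800/121. Dividing through by −1560/121 gives the monic gcd a + 5.

a + 5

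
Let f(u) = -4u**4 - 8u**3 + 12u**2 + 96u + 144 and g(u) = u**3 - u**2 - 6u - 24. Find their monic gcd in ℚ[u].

u**2 + 3u + 6

Repeated division with remainder:
  -4u**4 - 8u**3 + 12u**2 + 96u + 144 = (-4u - 12)(u**3 - u**2 - 6u - 24) + (-24u**2 - 72u - 144)
  u**3 - u**2 - 6u - 24 = (-(1/24)u + 1/6)(-24u**2 - 72u - 144) + (0)
Last nonzero remainder: -24u**2 - 72u - 144. Dividing through by -24 gives the monic gcd u**2 + 3u + 6.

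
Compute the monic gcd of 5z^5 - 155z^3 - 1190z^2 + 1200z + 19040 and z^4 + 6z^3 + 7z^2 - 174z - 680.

Euclidean algorithm in ℚ[z]:
  5z^5 - 155z^3 - 1190z^2 + 1200z + 19040 = (5z - 30)(z^4 + 6z^3 + 7z^2 - 174z - 680) + (-10z^3 - 110z^2 - 620z - 1360)
  z^4 + 6z^3 + 7z^2 - 174z - 680 = (-(1/10)z + 1/2)(-10z^3 - 110z^2 - 620z - 1360) + (0)
Last nonzero remainder: -10z^3 - 110z^2 - 620z - 1360. Dividing through by -10 gives the monic gcd z^3 + 11z^2 + 62z + 136.

z^3 + 11z^2 + 62z + 136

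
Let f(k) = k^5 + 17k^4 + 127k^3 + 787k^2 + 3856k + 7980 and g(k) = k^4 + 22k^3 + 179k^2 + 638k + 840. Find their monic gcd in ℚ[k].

By polynomial division,
  k^5 + 17k^4 + 127k^3 + 787k^2 + 3856k + 7980 = (k - 5)(k^4 + 22k^3 + 179k^2 + 638k + 840) + (58k^3 + 1044k^2 + 6206k + 12180)
  k^4 + 22k^3 + 179k^2 + 638k + 840 = ((1/58)k + 2/29)(58k^3 + 1044k^2 + 6206k + 12180) + (0)
Last nonzero remainder: 58k^3 + 1044k^2 + 6206k + 12180. Dividing through by 58 gives the monic gcd k^3 + 18k^2 + 107k + 210.

k^3 + 18k^2 + 107k + 210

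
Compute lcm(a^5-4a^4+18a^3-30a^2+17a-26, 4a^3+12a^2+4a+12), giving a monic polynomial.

a^6-a^5+6a^4+24a^3-73a^2+25a-78

Apply the Euclidean algorithm:
  a^5-4a^4+18a^3-30a^2+17a-26 = ((1/4)a^2-(7/4)a+19/2)(4a^3+12a^2+4a+12) + (-140a^2-140)
  4a^3+12a^2+4a+12 = (-(1/35)a-3/35)(-140a^2-140) + (0)
Last nonzero remainder: -140a^2-140. Dividing through by -140 gives the monic gcd a^2+1.
Then lcm(f, g) = f·g / gcd(f, g); expanding and making the result monic gives the answer.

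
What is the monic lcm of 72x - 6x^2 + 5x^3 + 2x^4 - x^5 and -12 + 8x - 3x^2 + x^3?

Apply the Euclidean algorithm:
  -x^5 + 2x^4 + 5x^3 - 6x^2 + 72x = (-x^2 - x + 10)(x^3 - 3x^2 + 8x - 12) + (20x^2 - 20x + 120)
  x^3 - 3x^2 + 8x - 12 = ((1/20)x - 1/10)(20x^2 - 20x + 120) + (0)
Last nonzero remainder: 20x^2 - 20x + 120. Dividing through by 20 gives the monic gcd x^2 - x + 6.
Then lcm(f, g) = f·g / gcd(f, g); expanding and making the result monic gives the answer.

144x - 84x^2 + 16x^3 - x^4 - 4x^5 + x^6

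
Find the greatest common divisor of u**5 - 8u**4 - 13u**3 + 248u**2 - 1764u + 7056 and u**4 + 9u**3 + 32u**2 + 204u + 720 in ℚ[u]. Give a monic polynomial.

u**2 - 2u + 24

Apply the Euclidean algorithm:
  u**5 - 8u**4 - 13u**3 + 248u**2 - 1764u + 7056 = (u - 17)(u**4 + 9u**3 + 32u**2 + 204u + 720) + (108u**3 + 588u**2 + 984u + 19296)
  u**4 + 9u**3 + 32u**2 + 204u + 720 = ((1/108)u + 8/243)(108u**3 + 588u**2 + 984u + 19296) + ((286/81)u**2 - (572/81)u + 2288/27)
  108u**3 + 588u**2 + 984u + 19296 = ((4374/143)u + 32562/143)((286/81)u**2 - (572/81)u + 2288/27) + (0)
Last nonzero remainder: (286/81)u**2 - (572/81)u + 2288/27. Dividing through by 286/81 gives the monic gcd u**2 - 2u + 24.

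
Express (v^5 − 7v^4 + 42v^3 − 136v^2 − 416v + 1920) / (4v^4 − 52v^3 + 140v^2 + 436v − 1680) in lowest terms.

Euclidean algorithm in ℚ[v]:
  v^5 − 7v^4 + 42v^3 − 136v^2 − 416v + 1920 = ((1/4)v + 3/2)(4v^4 − 52v^3 + 140v^2 + 436v − 1680) + (85v^3 − 455v^2 − 650v + 4440)
  4v^4 − 52v^3 + 140v^2 + 436v − 1680 = ((4/85)v − 104/289)(85v^3 − 455v^2 − 650v + 4440) + ((1980/289)v^2 − (1980/289)v − 23760/289)
  85v^3 − 455v^2 − 650v + 4440 = ((4913/396)v − 10693/198)((1980/289)v^2 − (1980/289)v − 23760/289) + (0)
Last nonzero remainder: (1980/289)v^2 − (1980/289)v − 23760/289. Dividing through by 1980/289 gives the monic gcd v^2 − v − 12.
Cancel v^2 − v − 12 from numerator and denominator to get the reduced form.

(v^3 − 6v^2 + 48v − 160)/(4v^2 − 48v + 140)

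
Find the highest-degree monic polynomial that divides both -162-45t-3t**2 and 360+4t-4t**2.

9+t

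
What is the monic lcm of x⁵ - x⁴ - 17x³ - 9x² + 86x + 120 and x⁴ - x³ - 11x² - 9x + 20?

x⁶ - 2x⁵ - 16x⁴ + 8x³ + 95x² + 34x - 120

Euclidean algorithm in ℚ[x]:
  x⁵ - x⁴ - 17x³ - 9x² + 86x + 120 = (x)(x⁴ - x³ - 11x² - 9x + 20) + (-6x³ + 66x + 120)
  x⁴ - x³ - 11x² - 9x + 20 = (-(1/6)x + 1/6)(-6x³ + 66x + 120) + (0)
Last nonzero remainder: -6x³ + 66x + 120. Dividing through by -6 gives the monic gcd x³ - 11x - 20.
Then lcm(f, g) = f·g / gcd(f, g); expanding and making the result monic gives the answer.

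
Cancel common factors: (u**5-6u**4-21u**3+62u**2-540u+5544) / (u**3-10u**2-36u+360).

(u**3-6u**2+15u-154)/(u-10)

Repeated division with remainder:
  u**5-6u**4-21u**3+62u**2-540u+5544 = (u**2+4u+55)(u**3-10u**2-36u+360) + (396u**2-14256)
  u**3-10u**2-36u+360 = ((1/396)u-5/198)(396u**2-14256) + (0)
Last nonzero remainder: 396u**2-14256. Dividing through by 396 gives the monic gcd u**2-36.
Cancel u**2-36 from numerator and denominator to get the reduced form.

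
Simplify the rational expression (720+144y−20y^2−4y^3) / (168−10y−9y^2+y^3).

(−120−44y−4y^2)/(−28−3y+y^2)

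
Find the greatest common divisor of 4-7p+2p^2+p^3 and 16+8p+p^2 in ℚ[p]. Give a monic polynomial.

4+p

Euclidean algorithm in ℚ[p]:
  p^3+2p^2-7p+4 = (p-6)(p^2+8p+16) + (25p+100)
  p^2+8p+16 = ((1/25)p+4/25)(25p+100) + (0)
Last nonzero remainder: 25p+100. Dividing through by 25 gives the monic gcd p+4.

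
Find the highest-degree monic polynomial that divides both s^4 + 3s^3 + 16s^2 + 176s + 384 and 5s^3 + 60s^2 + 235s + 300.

Repeated division with remainder:
  s^4 + 3s^3 + 16s^2 + 176s + 384 = ((1/5)s − 9/5)(5s^3 + 60s^2 + 235s + 300) + (77s^2 + 539s + 924)
  5s^3 + 60s^2 + 235s + 300 = ((5/77)s + 25/77)(77s^2 + 539s + 924) + (0)
Last nonzero remainder: 77s^2 + 539s + 924. Dividing through by 77 gives the monic gcd s^2 + 7s + 12.

s^2 + 7s + 12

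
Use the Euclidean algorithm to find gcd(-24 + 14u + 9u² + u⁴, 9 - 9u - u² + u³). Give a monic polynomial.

Repeated division with remainder:
  u⁴ + 9u² + 14u - 24 = (u + 1)(u³ - u² - 9u + 9) + (19u² + 14u - 33)
  u³ - u² - 9u + 9 = ((1/19)u - 33/361)(19u² + 14u - 33) + (-(2160/361)u + 2160/361)
  19u² + 14u - 33 = (-(6859/2160)u - 3971/720)(-(2160/361)u + 2160/361) + (0)
Last nonzero remainder: -(2160/361)u + 2160/361. Dividing through by -2160/361 gives the monic gcd u - 1.

-1 + u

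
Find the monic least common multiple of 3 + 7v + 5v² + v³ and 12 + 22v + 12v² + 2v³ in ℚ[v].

Repeated division with remainder:
  v³ + 5v² + 7v + 3 = (1/2)(2v³ + 12v² + 22v + 12) + (-v² - 4v - 3)
  2v³ + 12v² + 22v + 12 = (-2v - 4)(-v² - 4v - 3) + (0)
Last nonzero remainder: -v² - 4v - 3. Dividing through by -1 gives the monic gcd v² + 4v + 3.
Then lcm(f, g) = f·g / gcd(f, g); expanding and making the result monic gives the answer.

6 + 17v + 17v² + 7v³ + v⁴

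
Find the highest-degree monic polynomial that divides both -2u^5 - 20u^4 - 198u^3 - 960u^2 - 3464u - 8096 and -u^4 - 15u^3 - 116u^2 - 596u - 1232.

u^3 + 8u^2 + 60u + 176

Euclidean algorithm in ℚ[u]:
  -2u^5 - 20u^4 - 198u^3 - 960u^2 - 3464u - 8096 = (2u - 10)(-u^4 - 15u^3 - 116u^2 - 596u - 1232) + (-116u^3 - 928u^2 - 6960u - 20416)
  -u^4 - 15u^3 - 116u^2 - 596u - 1232 = ((1/116)u + 7/116)(-116u^3 - 928u^2 - 6960u - 20416) + (0)
Last nonzero remainder: -116u^3 - 928u^2 - 6960u - 20416. Dividing through by -116 gives the monic gcd u^3 + 8u^2 + 60u + 176.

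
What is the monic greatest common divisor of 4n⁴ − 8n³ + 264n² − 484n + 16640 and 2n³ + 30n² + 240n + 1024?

Repeated division with remainder:
  4n⁴ − 8n³ + 264n² − 484n + 16640 = (2n − 34)(2n³ + 30n² + 240n + 1024) + (804n² + 5628n + 51456)
  2n³ + 30n² + 240n + 1024 = ((1/402)n + 4/201)(804n² + 5628n + 51456) + (0)
Last nonzero remainder: 804n² + 5628n + 51456. Dividing through by 804 gives the monic gcd n² + 7n + 64.

n² + 7n + 64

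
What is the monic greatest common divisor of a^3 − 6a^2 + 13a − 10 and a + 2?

Euclidean algorithm in ℚ[a]:
  a^3 − 6a^2 + 13a − 10 = (a^2 − 8a + 29)(a + 2) + (−68)
  a + 2 = (−(1/68)a − 1/34)(−68) + (0)
The last nonzero remainder is the constant −68, so the polynomials are coprime and gcd = 1.

1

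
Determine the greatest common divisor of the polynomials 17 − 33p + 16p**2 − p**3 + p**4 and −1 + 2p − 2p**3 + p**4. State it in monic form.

Apply the Euclidean algorithm:
  p**4 − p**3 + 16p**2 − 33p + 17 = (p**4 − 2p**3 + 2p − 1) + (p**3 + 16p**2 − 35p + 18)
  p**4 − 2p**3 + 2p − 1 = (p − 18)(p**3 + 16p**2 − 35p + 18) + (323p**2 − 646p + 323)
  p**3 + 16p**2 − 35p + 18 = ((1/323)p + 18/323)(323p**2 − 646p + 323) + (0)
Last nonzero remainder: 323p**2 − 646p + 323. Dividing through by 323 gives the monic gcd p**2 − 2p + 1.

1 − 2p + p**2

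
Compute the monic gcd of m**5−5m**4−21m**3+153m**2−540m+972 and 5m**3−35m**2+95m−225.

m**2−2m+9

Euclidean algorithm in ℚ[m]:
  m**5−5m**4−21m**3+153m**2−540m+972 = ((1/5)m**2+(2/5)m−26/5)(5m**3−35m**2+95m−225) + (−22m**2+44m−198)
  5m**3−35m**2+95m−225 = (−(5/22)m+25/22)(−22m**2+44m−198) + (0)
Last nonzero remainder: −22m**2+44m−198. Dividing through by −22 gives the monic gcd m**2−2m+9.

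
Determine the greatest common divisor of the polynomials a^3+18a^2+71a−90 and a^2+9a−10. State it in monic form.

a^2+9a−10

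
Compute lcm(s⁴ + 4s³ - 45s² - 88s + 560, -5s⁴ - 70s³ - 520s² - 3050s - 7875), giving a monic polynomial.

s⁶ + 6s⁵ + 8s⁴ + 2s³ - 1641s² - 2840s + 25200

By polynomial division,
  s⁴ + 4s³ - 45s² - 88s + 560 = (-1/5)(-5s⁴ - 70s³ - 520s² - 3050s - 7875) + (-10s³ - 149s² - 698s - 1015)
  -5s⁴ - 70s³ - 520s² - 3050s - 7875 = ((1/2)s - 9/20)(-10s³ - 149s² - 698s - 1015) + (-(4761/20)s² - (14283/5)s - 33327/4)
  -10s³ - 149s² - 698s - 1015 = ((200/4761)s + 580/4761)(-(4761/20)s² - (14283/5)s - 33327/4) + (0)
Last nonzero remainder: -(4761/20)s² - (14283/5)s - 33327/4. Dividing through by -4761/20 gives the monic gcd s² + 12s + 35.
Then lcm(f, g) = f·g / gcd(f, g); expanding and making the result monic gives the answer.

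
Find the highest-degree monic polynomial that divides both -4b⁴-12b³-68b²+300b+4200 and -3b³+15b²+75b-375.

Repeated division with remainder:
  -4b⁴-12b³-68b²+300b+4200 = ((4/3)b+32/3)(-3b³+15b²+75b-375) + (-328b²+8200)
  -3b³+15b²+75b-375 = ((3/328)b-15/328)(-328b²+8200) + (0)
Last nonzero remainder: -328b²+8200. Dividing through by -328 gives the monic gcd b²-25.

b²-25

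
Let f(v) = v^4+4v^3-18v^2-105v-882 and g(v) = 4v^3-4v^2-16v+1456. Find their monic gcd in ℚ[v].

By polynomial division,
  v^4+4v^3-18v^2-105v-882 = ((1/4)v+5/4)(4v^3-4v^2-16v+1456) + (-9v^2-449v-2702)
  4v^3-4v^2-16v+1456 = (-(4/9)v+1832/81)(-9v^2-449v-2702) + ((724000/81)v+5068000/81)
  -9v^2-449v-2702 = (-(729/724000)v-15633/362000)((724000/81)v+5068000/81) + (0)
Last nonzero remainder: (724000/81)v+5068000/81. Dividing through by 724000/81 gives the monic gcd v+7.

v+7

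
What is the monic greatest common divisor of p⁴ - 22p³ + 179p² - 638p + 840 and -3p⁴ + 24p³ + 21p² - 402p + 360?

Repeated division with remainder:
  p⁴ - 22p³ + 179p² - 638p + 840 = (-1/3)(-3p⁴ + 24p³ + 21p² - 402p + 360) + (-14p³ + 186p² - 772p + 960)
  -3p⁴ + 24p³ + 21p² - 402p + 360 = ((3/14)p + 111/98)(-14p³ + 186p² - 772p + 960) + (-(1188/49)p² + (13068/49)p - 35640/49)
  -14p³ + 186p² - 772p + 960 = ((343/594)p - 392/297)(-(1188/49)p² + (13068/49)p - 35640/49) + (0)
Last nonzero remainder: -(1188/49)p² + (13068/49)p - 35640/49. Dividing through by -1188/49 gives the monic gcd p² - 11p + 30.

p² - 11p + 30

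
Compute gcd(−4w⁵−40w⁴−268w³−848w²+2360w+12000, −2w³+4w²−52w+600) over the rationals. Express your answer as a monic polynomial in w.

w²+4w+50

Repeated division with remainder:
  −4w⁵−40w⁴−268w³−848w²+2360w+12000 = (2w²+24w+130)(−2w³+4w²−52w+600) + (−1320w²−5280w−66000)
  −2w³+4w²−52w+600 = ((1/660)w−1/110)(−1320w²−5280w−66000) + (0)
Last nonzero remainder: −1320w²−5280w−66000. Dividing through by −1320 gives the monic gcd w²+4w+50.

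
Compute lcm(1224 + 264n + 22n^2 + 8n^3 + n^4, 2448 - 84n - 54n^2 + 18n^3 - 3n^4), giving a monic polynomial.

-29376 - 8784n + 168n^2 + 28n^3 - 18n^4 + 6n^5 + n^6

Repeated division with remainder:
  n^4 + 8n^3 + 22n^2 + 264n + 1224 = (-1/3)(-3n^4 + 18n^3 - 54n^2 - 84n + 2448) + (14n^3 + 4n^2 + 236n + 2040)
  -3n^4 + 18n^3 - 54n^2 - 84n + 2448 = (-(3/14)n + 66/49)(14n^3 + 4n^2 + 236n + 2040) + (-(432/49)n^2 + (1728/49)n - 14688/49)
  14n^3 + 4n^2 + 236n + 2040 = (-(343/216)n - 245/36)(-(432/49)n^2 + (1728/49)n - 14688/49) + (0)
Last nonzero remainder: -(432/49)n^2 + (1728/49)n - 14688/49. Dividing through by -432/49 gives the monic gcd n^2 - 4n + 34.
Then lcm(f, g) = f·g / gcd(f, g); expanding and making the result monic gives the answer.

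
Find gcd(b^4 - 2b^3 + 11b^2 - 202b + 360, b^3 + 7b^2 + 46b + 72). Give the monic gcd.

b^2 + 5b + 36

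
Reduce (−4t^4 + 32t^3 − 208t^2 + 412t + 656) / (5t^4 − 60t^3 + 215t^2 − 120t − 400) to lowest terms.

By polynomial division,
  −4t^4 + 32t^3 − 208t^2 + 412t + 656 = (−4/5)(5t^4 − 60t^3 + 215t^2 − 120t − 400) + (−16t^3 − 36t^2 + 316t + 336)
  5t^4 − 60t^3 + 215t^2 − 120t − 400 = (−(5/16)t + 285/64)(−16t^3 − 36t^2 + 316t + 336) + ((7585/16)t^2 − (22755/16)t − 7585/4)
  −16t^3 − 36t^2 + 316t + 336 = (−(256/7585)t − 1344/7585)((7585/16)t^2 − (22755/16)t − 7585/4) + (0)
Last nonzero remainder: (7585/16)t^2 − (22755/16)t − 7585/4. Dividing through by 7585/16 gives the monic gcd t^2 − 3t − 4.
Cancel t^2 − 3t − 4 from numerator and denominator to get the reduced form.

(−4t^2 + 20t − 164)/(5t^2 − 45t + 100)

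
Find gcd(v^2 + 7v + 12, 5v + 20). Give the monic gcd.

v + 4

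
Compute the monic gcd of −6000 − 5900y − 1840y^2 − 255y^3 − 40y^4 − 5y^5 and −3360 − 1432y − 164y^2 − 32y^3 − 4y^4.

Repeated division with remainder:
  −5y^5 − 40y^4 − 255y^3 − 1840y^2 − 5900y − 6000 = ((5/4)y)(−4y^4 − 32y^3 − 164y^2 − 1432y − 3360) + (−50y^3 − 50y^2 − 1700y − 6000)
  −4y^4 − 32y^3 − 164y^2 − 1432y − 3360 = ((2/25)y + 14/25)(−50y^3 − 50y^2 − 1700y − 6000) + (0)
Last nonzero remainder: −50y^3 − 50y^2 − 1700y − 6000. Dividing through by −50 gives the monic gcd y^3 + y^2 + 34y + 120.

120 + 34y + y^2 + y^3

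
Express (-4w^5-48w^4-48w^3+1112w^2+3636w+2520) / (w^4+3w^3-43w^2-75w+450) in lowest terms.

(-4w^3-44w^2-124w-84)/(w^2+2w-15)

Apply the Euclidean algorithm:
  -4w^5-48w^4-48w^3+1112w^2+3636w+2520 = (-4w-36)(w^4+3w^3-43w^2-75w+450) + (-112w^3-736w^2+2736w+18720)
  w^4+3w^3-43w^2-75w+450 = (-(1/112)w+25/784)(-112w^3-736w^2+2736w+18720) + ((240/49)w^2+(240/49)w-7200/49)
  -112w^3-736w^2+2736w+18720 = (-(343/15)w-637/5)((240/49)w^2+(240/49)w-7200/49) + (0)
Last nonzero remainder: (240/49)w^2+(240/49)w-7200/49. Dividing through by 240/49 gives the monic gcd w^2+w-30.
Cancel w^2+w-30 from numerator and denominator to get the reduced form.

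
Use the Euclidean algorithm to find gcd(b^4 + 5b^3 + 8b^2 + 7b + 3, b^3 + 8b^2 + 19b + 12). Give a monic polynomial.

By polynomial division,
  b^4 + 5b^3 + 8b^2 + 7b + 3 = (b - 3)(b^3 + 8b^2 + 19b + 12) + (13b^2 + 52b + 39)
  b^3 + 8b^2 + 19b + 12 = ((1/13)b + 4/13)(13b^2 + 52b + 39) + (0)
Last nonzero remainder: 13b^2 + 52b + 39. Dividing through by 13 gives the monic gcd b^2 + 4b + 3.

b^2 + 4b + 3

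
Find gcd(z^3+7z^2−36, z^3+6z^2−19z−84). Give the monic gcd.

z+3

By polynomial division,
  z^3+7z^2−36 = (z^3+6z^2−19z−84) + (z^2+19z+48)
  z^3+6z^2−19z−84 = (z−13)(z^2+19z+48) + (180z+540)
  z^2+19z+48 = ((1/180)z+4/45)(180z+540) + (0)
Last nonzero remainder: 180z+540. Dividing through by 180 gives the monic gcd z+3.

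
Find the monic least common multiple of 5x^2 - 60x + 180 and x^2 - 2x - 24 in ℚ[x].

By polynomial division,
  5x^2 - 60x + 180 = (5)(x^2 - 2x - 24) + (-50x + 300)
  x^2 - 2x - 24 = (-(1/50)x - 2/25)(-50x + 300) + (0)
Last nonzero remainder: -50x + 300. Dividing through by -50 gives the monic gcd x - 6.
Then lcm(f, g) = f·g / gcd(f, g); expanding and making the result monic gives the answer.

x^3 - 8x^2 - 12x + 144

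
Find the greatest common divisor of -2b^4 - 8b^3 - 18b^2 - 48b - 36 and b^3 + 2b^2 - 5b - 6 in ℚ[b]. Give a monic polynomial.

b^2 + 4b + 3

Euclidean algorithm in ℚ[b]:
  -2b^4 - 8b^3 - 18b^2 - 48b - 36 = (-2b - 4)(b^3 + 2b^2 - 5b - 6) + (-20b^2 - 80b - 60)
  b^3 + 2b^2 - 5b - 6 = (-(1/20)b + 1/10)(-20b^2 - 80b - 60) + (0)
Last nonzero remainder: -20b^2 - 80b - 60. Dividing through by -20 gives the monic gcd b^2 + 4b + 3.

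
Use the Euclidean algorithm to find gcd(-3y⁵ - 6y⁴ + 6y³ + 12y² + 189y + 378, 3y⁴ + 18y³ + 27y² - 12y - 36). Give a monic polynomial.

Repeated division with remainder:
  -3y⁵ - 6y⁴ + 6y³ + 12y² + 189y + 378 = (-y + 4)(3y⁴ + 18y³ + 27y² - 12y - 36) + (-39y³ - 108y² + 201y + 522)
  3y⁴ + 18y³ + 27y² - 12y - 36 = (-(1/13)y - 42/169)(-39y³ - 108y² + 201y + 522) + ((2640/169)y² + (13200/169)y + 15840/169)
  -39y³ - 108y² + 201y + 522 = (-(2197/880)y + 4901/880)((2640/169)y² + (13200/169)y + 15840/169) + (0)
Last nonzero remainder: (2640/169)y² + (13200/169)y + 15840/169. Dividing through by 2640/169 gives the monic gcd y² + 5y + 6.

y² + 5y + 6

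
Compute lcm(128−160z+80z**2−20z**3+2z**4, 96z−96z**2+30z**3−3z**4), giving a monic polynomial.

Apply the Euclidean algorithm:
  2z**4−20z**3+80z**2−160z+128 = (−2/3)(−3z**4+30z**3−96z**2+96z) + (16z**2−96z+128)
  −3z**4+30z**3−96z**2+96z = (−(3/16)z**2+(3/4)z)(16z**2−96z+128) + (0)
Last nonzero remainder: 16z**2−96z+128. Dividing through by 16 gives the monic gcd z**2−6z+8.
Then lcm(f, g) = f·g / gcd(f, g); expanding and making the result monic gives the answer.

−256z+384z**2−240z**3+80z**4−14z**5+z**6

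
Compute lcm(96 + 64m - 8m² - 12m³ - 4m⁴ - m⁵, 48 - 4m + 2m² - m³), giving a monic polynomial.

Apply the Euclidean algorithm:
  -m⁵ - 4m⁴ - 12m³ - 8m² + 64m + 96 = (m² + 6m + 20)(-m³ + 2m² - 4m + 48) + (-72m² - 144m - 864)
  -m³ + 2m² - 4m + 48 = ((1/72)m - 1/18)(-72m² - 144m - 864) + (0)
Last nonzero remainder: -72m² - 144m - 864. Dividing through by -72 gives the monic gcd m² + 2m + 12.
Then lcm(f, g) = f·g / gcd(f, g); expanding and making the result monic gives the answer.

384 + 160m - 96m² - 40m³ - 4m⁴ + m⁶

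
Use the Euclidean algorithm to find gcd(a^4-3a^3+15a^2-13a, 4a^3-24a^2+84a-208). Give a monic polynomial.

Apply the Euclidean algorithm:
  a^4-3a^3+15a^2-13a = ((1/4)a+3/4)(4a^3-24a^2+84a-208) + (12a^2-24a+156)
  4a^3-24a^2+84a-208 = ((1/3)a-4/3)(12a^2-24a+156) + (0)
Last nonzero remainder: 12a^2-24a+156. Dividing through by 12 gives the monic gcd a^2-2a+13.

a^2-2a+13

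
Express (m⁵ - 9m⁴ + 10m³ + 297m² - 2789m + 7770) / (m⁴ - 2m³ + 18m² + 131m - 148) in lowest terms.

By polynomial division,
  m⁵ - 9m⁴ + 10m³ + 297m² - 2789m + 7770 = (m - 7)(m⁴ - 2m³ + 18m² + 131m - 148) + (-22m³ + 292m² - 1724m + 6734)
  m⁴ - 2m³ + 18m² + 131m - 148 = (-(1/22)m - 62/121)(-22m³ + 292m² - 1724m + 6734) + ((10800/121)m² - (54000/121)m + 399600/121)
  -22m³ + 292m² - 1724m + 6734 = (-(1331/5400)m + 11011/5400)((10800/121)m² - (54000/121)m + 399600/121) + (0)
Last nonzero remainder: (10800/121)m² - (54000/121)m + 399600/121. Dividing through by 10800/121 gives the monic gcd m² - 5m + 37.
Cancel m² - 5m + 37 from numerator and denominator to get the reduced form.

(m³ - 4m² - 47m + 210)/(m² + 3m - 4)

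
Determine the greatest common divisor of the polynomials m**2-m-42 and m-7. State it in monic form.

By polynomial division,
  m**2-m-42 = (m+6)(m-7) + (0)
The last nonzero remainder m-7 is already monic.

m-7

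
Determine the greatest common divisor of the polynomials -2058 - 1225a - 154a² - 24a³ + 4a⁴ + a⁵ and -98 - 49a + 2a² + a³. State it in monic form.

Repeated division with remainder:
  a⁵ + 4a⁴ - 24a³ - 154a² - 1225a - 2058 = (a² + 2a + 21)(a³ + 2a² - 49a - 98) + (0)
The last nonzero remainder a³ + 2a² - 49a - 98 is already monic.

-98 - 49a + 2a² + a³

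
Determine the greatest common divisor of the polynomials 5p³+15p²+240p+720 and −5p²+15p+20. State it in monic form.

Apply the Euclidean algorithm:
  5p³+15p²+240p+720 = (−p−6)(−5p²+15p+20) + (350p+840)
  −5p²+15p+20 = (−(1/70)p+27/350)(350p+840) + (−224/5)
  350p+840 = (−(125/16)p−75/4)(−224/5) + (0)
The last nonzero remainder is the constant −224/5, so the polynomials are coprime and gcd = 1.

1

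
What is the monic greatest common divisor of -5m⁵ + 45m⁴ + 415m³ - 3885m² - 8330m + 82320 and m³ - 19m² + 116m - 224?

Euclidean algorithm in ℚ[m]:
  -5m⁵ + 45m⁴ + 415m³ - 3885m² - 8330m + 82320 = (-5m² - 50m + 45)(m³ - 19m² + 116m - 224) + (1650m² - 24750m + 92400)
  m³ - 19m² + 116m - 224 = ((1/1650)m - 2/825)(1650m² - 24750m + 92400) + (0)
Last nonzero remainder: 1650m² - 24750m + 92400. Dividing through by 1650 gives the monic gcd m² - 15m + 56.

m² - 15m + 56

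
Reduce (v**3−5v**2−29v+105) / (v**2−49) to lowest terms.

(v**2+2v−15)/(v+7)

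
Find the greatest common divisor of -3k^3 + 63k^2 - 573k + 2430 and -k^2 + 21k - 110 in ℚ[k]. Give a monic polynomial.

Repeated division with remainder:
  -3k^3 + 63k^2 - 573k + 2430 = (3k)(-k^2 + 21k - 110) + (-243k + 2430)
  -k^2 + 21k - 110 = ((1/243)k - 11/243)(-243k + 2430) + (0)
Last nonzero remainder: -243k + 2430. Dividing through by -243 gives the monic gcd k - 10.

k - 10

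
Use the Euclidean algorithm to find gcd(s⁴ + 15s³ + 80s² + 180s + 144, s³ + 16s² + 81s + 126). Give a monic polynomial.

s² + 9s + 18

Apply the Euclidean algorithm:
  s⁴ + 15s³ + 80s² + 180s + 144 = (s − 1)(s³ + 16s² + 81s + 126) + (15s² + 135s + 270)
  s³ + 16s² + 81s + 126 = ((1/15)s + 7/15)(15s² + 135s + 270) + (0)
Last nonzero remainder: 15s² + 135s + 270. Dividing through by 15 gives the monic gcd s² + 9s + 18.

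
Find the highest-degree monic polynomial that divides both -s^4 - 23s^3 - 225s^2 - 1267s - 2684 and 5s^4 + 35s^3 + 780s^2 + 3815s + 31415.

Euclidean algorithm in ℚ[s]:
  -s^4 - 23s^3 - 225s^2 - 1267s - 2684 = (-1/5)(5s^4 + 35s^3 + 780s^2 + 3815s + 31415) + (-16s^3 - 69s^2 - 504s + 3599)
  5s^4 + 35s^3 + 780s^2 + 3815s + 31415 = (-(5/16)s - 215/256)(-16s^3 - 69s^2 - 504s + 3599) + ((144525/256)s^2 + (144525/32)s + 8816025/256)
  -16s^3 - 69s^2 - 504s + 3599 = (-(4096/144525)s + 15104/144525)((144525/256)s^2 + (144525/32)s + 8816025/256) + (0)
Last nonzero remainder: (144525/256)s^2 + (144525/32)s + 8816025/256. Dividing through by 144525/256 gives the monic gcd s^2 + 8s + 61.

s^2 + 8s + 61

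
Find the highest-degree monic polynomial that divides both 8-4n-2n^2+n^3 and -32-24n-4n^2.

2+n

Euclidean algorithm in ℚ[n]:
  n^3-2n^2-4n+8 = (-(1/4)n+2)(-4n^2-24n-32) + (36n+72)
  -4n^2-24n-32 = (-(1/9)n-4/9)(36n+72) + (0)
Last nonzero remainder: 36n+72. Dividing through by 36 gives the monic gcd n+2.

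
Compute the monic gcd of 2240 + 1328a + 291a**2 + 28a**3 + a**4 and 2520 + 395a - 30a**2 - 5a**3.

By polynomial division,
  a**4 + 28a**3 + 291a**2 + 1328a + 2240 = (-(1/5)a - 22/5)(-5a**3 - 30a**2 + 395a + 2520) + (238a**2 + 3570a + 13328)
  -5a**3 - 30a**2 + 395a + 2520 = (-(5/238)a + 45/238)(238a**2 + 3570a + 13328) + (0)
Last nonzero remainder: 238a**2 + 3570a + 13328. Dividing through by 238 gives the monic gcd a**2 + 15a + 56.

56 + 15a + a**2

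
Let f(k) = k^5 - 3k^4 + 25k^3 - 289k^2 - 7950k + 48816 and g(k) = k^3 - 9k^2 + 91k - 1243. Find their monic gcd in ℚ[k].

k^2 + 2k + 113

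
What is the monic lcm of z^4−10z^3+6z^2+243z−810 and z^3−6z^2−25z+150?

z^5−15z^4+56z^3+213z^2−2025z+4050

Repeated division with remainder:
  z^4−10z^3+6z^2+243z−810 = (z−4)(z^3−6z^2−25z+150) + (7z^2−7z−210)
  z^3−6z^2−25z+150 = ((1/7)z−5/7)(7z^2−7z−210) + (0)
Last nonzero remainder: 7z^2−7z−210. Dividing through by 7 gives the monic gcd z^2−z−30.
Then lcm(f, g) = f·g / gcd(f, g); expanding and making the result monic gives the answer.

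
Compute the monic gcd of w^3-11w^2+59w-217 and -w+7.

w-7

Apply the Euclidean algorithm:
  w^3-11w^2+59w-217 = (-w^2+4w-31)(-w+7) + (0)
Last nonzero remainder: -w+7. Dividing through by -1 gives the monic gcd w-7.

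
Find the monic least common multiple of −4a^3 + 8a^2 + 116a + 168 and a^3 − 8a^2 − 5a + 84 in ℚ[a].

By polynomial division,
  −4a^3 + 8a^2 + 116a + 168 = (−4)(a^3 − 8a^2 − 5a + 84) + (−24a^2 + 96a + 504)
  a^3 − 8a^2 − 5a + 84 = (−(1/24)a + 1/6)(−24a^2 + 96a + 504) + (0)
Last nonzero remainder: −24a^2 + 96a + 504. Dividing through by −24 gives the monic gcd a^2 − 4a − 21.
Then lcm(f, g) = f·g / gcd(f, g); expanding and making the result monic gives the answer.

a^4 − 6a^3 − 21a^2 + 74a + 168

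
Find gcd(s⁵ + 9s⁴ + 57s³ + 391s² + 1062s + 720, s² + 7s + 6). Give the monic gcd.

s² + 7s + 6

Apply the Euclidean algorithm:
  s⁵ + 9s⁴ + 57s³ + 391s² + 1062s + 720 = (s³ + 2s² + 37s + 120)(s² + 7s + 6) + (0)
The last nonzero remainder s² + 7s + 6 is already monic.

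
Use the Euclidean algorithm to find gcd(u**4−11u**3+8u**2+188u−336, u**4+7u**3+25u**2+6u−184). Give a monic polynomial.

Apply the Euclidean algorithm:
  u**4−11u**3+8u**2+188u−336 = (u**4+7u**3+25u**2+6u−184) + (−18u**3−17u**2+182u−152)
  u**4+7u**3+25u**2+6u−184 = (−(1/18)u−109/324)(−18u**3−17u**2+182u−152) + ((9523/324)u**2+(9523/162)u−19046/81)
  −18u**3−17u**2+182u−152 = (−(5832/9523)u+6156/9523)((9523/324)u**2+(9523/162)u−19046/81) + (0)
Last nonzero remainder: (9523/324)u**2+(9523/162)u−19046/81. Dividing through by 9523/324 gives the monic gcd u**2+2u−8.

u**2+2u−8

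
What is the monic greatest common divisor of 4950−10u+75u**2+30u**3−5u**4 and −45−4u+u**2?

By polynomial division,
  −5u**4+30u**3+75u**2−10u+4950 = (−5u**2+10u−110)(u**2−4u−45) + (0)
The last nonzero remainder u**2−4u−45 is already monic.

−45−4u+u**2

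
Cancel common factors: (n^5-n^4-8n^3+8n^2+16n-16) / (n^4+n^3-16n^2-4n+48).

Repeated division with remainder:
  n^5-n^4-8n^3+8n^2+16n-16 = (n-2)(n^4+n^3-16n^2-4n+48) + (10n^3-20n^2-40n+80)
  n^4+n^3-16n^2-4n+48 = ((1/10)n+3/10)(10n^3-20n^2-40n+80) + (-6n^2+24)
  10n^3-20n^2-40n+80 = (-(5/3)n+10/3)(-6n^2+24) + (0)
Last nonzero remainder: -6n^2+24. Dividing through by -6 gives the monic gcd n^2-4.
Cancel n^2-4 from numerator and denominator to get the reduced form.

(n^3-n^2-4n+4)/(n^2+n-12)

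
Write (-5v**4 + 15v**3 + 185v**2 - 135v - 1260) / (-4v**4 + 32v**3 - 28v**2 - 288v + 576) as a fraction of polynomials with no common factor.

Apply the Euclidean algorithm:
  -5v**4 + 15v**3 + 185v**2 - 135v - 1260 = (5/4)(-4v**4 + 32v**3 - 28v**2 - 288v + 576) + (-25v**3 + 220v**2 + 225v - 1980)
  -4v**4 + 32v**3 - 28v**2 - 288v + 576 = ((4/25)v + 16/125)(-25v**3 + 220v**2 + 225v - 1980) + (-(2304/25)v**2 + 20736/25)
  -25v**3 + 220v**2 + 225v - 1980 = ((625/2304)v - 1375/576)(-(2304/25)v**2 + 20736/25) + (0)
Last nonzero remainder: -(2304/25)v**2 + 20736/25. Dividing through by -2304/25 gives the monic gcd v**2 - 9.
Cancel v**2 - 9 from numerator and denominator to get the reduced form.

(5v**2 - 15v - 140)/(4v**2 - 32v + 64)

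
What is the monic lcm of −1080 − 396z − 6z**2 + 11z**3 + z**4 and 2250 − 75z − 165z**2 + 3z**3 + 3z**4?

Euclidean algorithm in ℚ[z]:
  z**4 + 11z**3 − 6z**2 − 396z − 1080 = (1/3)(3z**4 + 3z**3 − 165z**2 − 75z + 2250) + (10z**3 + 49z**2 − 371z − 1830)
  3z**4 + 3z**3 − 165z**2 − 75z + 2250 = ((3/10)z − 117/100)(10z**3 + 49z**2 − 371z − 1830) + ((363/100)z**2 + (3993/100)z + 1089/10)
  10z**3 + 49z**2 − 371z − 1830 = ((1000/363)z − 6100/363)((363/100)z**2 + (3993/100)z + 1089/10) + (0)
Last nonzero remainder: (363/100)z**2 + (3993/100)z + 1089/10. Dividing through by 363/100 gives the monic gcd z**2 + 11z + 30.
Then lcm(f, g) = f·g / gcd(f, g); expanding and making the result monic gives the answer.

−27000 + 900z + 2730z**2 − 61z**3 − 91z**4 + z**5 + z**6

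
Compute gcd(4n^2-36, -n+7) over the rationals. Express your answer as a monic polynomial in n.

1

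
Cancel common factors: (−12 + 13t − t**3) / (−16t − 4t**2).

(3 − 4t + t**2)/(4t)

Apply the Euclidean algorithm:
  −t**3 + 13t − 12 = ((1/4)t − 1)(−4t**2 − 16t) + (−3t − 12)
  −4t**2 − 16t = ((4/3)t)(−3t − 12) + (0)
Last nonzero remainder: −3t − 12. Dividing through by −3 gives the monic gcd t + 4.
Cancel t + 4 from numerator and denominator to get the reduced form.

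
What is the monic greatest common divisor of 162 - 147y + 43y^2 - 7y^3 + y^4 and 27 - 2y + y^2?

By polynomial division,
  y^4 - 7y^3 + 43y^2 - 147y + 162 = (y^2 - 5y + 6)(y^2 - 2y + 27) + (0)
The last nonzero remainder y^2 - 2y + 27 is already monic.

27 - 2y + y^2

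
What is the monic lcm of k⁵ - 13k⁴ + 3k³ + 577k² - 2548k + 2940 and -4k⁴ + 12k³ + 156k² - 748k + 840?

Repeated division with remainder:
  k⁵ - 13k⁴ + 3k³ + 577k² - 2548k + 2940 = (-(1/4)k + 5/2)(-4k⁴ + 12k³ + 156k² - 748k + 840) + (12k³ - 468k + 840)
  -4k⁴ + 12k³ + 156k² - 748k + 840 = (-(1/3)k + 1)(12k³ - 468k + 840) + (0)
Last nonzero remainder: 12k³ - 468k + 840. Dividing through by 12 gives the monic gcd k³ - 39k + 70.
Then lcm(f, g) = f·g / gcd(f, g); expanding and making the result monic gives the answer.

k⁶ - 16k⁵ + 42k⁴ + 568k³ - 4279k² + 10584k - 8820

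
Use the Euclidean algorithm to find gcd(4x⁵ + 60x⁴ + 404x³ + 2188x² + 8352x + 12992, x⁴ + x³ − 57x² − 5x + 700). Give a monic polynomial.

x² + 11x + 28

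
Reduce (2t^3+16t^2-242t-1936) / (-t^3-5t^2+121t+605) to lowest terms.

By polynomial division,
  2t^3+16t^2-242t-1936 = (-2)(-t^3-5t^2+121t+605) + (6t^2-726)
  -t^3-5t^2+121t+605 = (-(1/6)t-5/6)(6t^2-726) + (0)
Last nonzero remainder: 6t^2-726. Dividing through by 6 gives the monic gcd t^2-121.
Cancel t^2-121 from numerator and denominator to get the reduced form.

(-2t-16)/(t+5)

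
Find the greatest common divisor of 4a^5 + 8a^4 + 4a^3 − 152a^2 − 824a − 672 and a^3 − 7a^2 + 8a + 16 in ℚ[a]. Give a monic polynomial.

a^2 − 3a − 4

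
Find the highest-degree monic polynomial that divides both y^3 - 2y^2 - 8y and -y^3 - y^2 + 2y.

y^2 + 2y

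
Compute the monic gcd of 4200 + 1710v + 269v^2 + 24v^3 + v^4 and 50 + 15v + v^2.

Repeated division with remainder:
  v^4 + 24v^3 + 269v^2 + 1710v + 4200 = (v^2 + 9v + 84)(v^2 + 15v + 50) + (0)
The last nonzero remainder v^2 + 15v + 50 is already monic.

50 + 15v + v^2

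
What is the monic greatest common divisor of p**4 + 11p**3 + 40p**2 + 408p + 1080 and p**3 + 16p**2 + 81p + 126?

p + 3

Repeated division with remainder:
  p**4 + 11p**3 + 40p**2 + 408p + 1080 = (p - 5)(p**3 + 16p**2 + 81p + 126) + (39p**2 + 687p + 1710)
  p**3 + 16p**2 + 81p + 126 = ((1/39)p - 7/169)(39p**2 + 687p + 1710) + ((11088/169)p + 33264/169)
  39p**2 + 687p + 1710 = ((2197/3696)p + 16055/1848)((11088/169)p + 33264/169) + (0)
Last nonzero remainder: (11088/169)p + 33264/169. Dividing through by 11088/169 gives the monic gcd p + 3.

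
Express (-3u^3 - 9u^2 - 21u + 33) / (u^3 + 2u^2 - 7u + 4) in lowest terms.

(-3u^2 - 12u - 33)/(u^2 + 3u - 4)

By polynomial division,
  -3u^3 - 9u^2 - 21u + 33 = (-3)(u^3 + 2u^2 - 7u + 4) + (-3u^2 - 42u + 45)
  u^3 + 2u^2 - 7u + 4 = (-(1/3)u + 4)(-3u^2 - 42u + 45) + (176u - 176)
  -3u^2 - 42u + 45 = (-(3/176)u - 45/176)(176u - 176) + (0)
Last nonzero remainder: 176u - 176. Dividing through by 176 gives the monic gcd u - 1.
Cancel u - 1 from numerator and denominator to get the reduced form.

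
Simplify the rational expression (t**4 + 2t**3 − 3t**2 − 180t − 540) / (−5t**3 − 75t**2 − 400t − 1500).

(−t**2 + 3t + 18)/(5t + 50)

Apply the Euclidean algorithm:
  t**4 + 2t**3 − 3t**2 − 180t − 540 = (−(1/5)t + 13/5)(−5t**3 − 75t**2 − 400t − 1500) + (112t**2 + 560t + 3360)
  −5t**3 − 75t**2 − 400t − 1500 = (−(5/112)t − 25/56)(112t**2 + 560t + 3360) + (0)
Last nonzero remainder: 112t**2 + 560t + 3360. Dividing through by 112 gives the monic gcd t**2 + 5t + 30.
Cancel t**2 + 5t + 30 from numerator and denominator to get the reduced form.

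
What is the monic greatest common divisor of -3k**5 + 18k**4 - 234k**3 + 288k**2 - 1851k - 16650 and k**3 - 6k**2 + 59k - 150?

k**2 - 3k + 50

Euclidean algorithm in ℚ[k]:
  -3k**5 + 18k**4 - 234k**3 + 288k**2 - 1851k - 16650 = (-3k**2 - 57)(k**3 - 6k**2 + 59k - 150) + (-504k**2 + 1512k - 25200)
  k**3 - 6k**2 + 59k - 150 = (-(1/504)k + 1/168)(-504k**2 + 1512k - 25200) + (0)
Last nonzero remainder: -504k**2 + 1512k - 25200. Dividing through by -504 gives the monic gcd k**2 - 3k + 50.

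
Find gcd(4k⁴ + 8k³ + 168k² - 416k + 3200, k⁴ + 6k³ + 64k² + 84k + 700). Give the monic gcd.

k² + 6k + 50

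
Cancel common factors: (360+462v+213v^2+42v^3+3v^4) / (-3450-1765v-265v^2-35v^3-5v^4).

(-24-18v-3v^2)/(230-5v+5v^2)

By polynomial division,
  3v^4+42v^3+213v^2+462v+360 = (-3/5)(-5v^4-35v^3-265v^2-1765v-3450) + (21v^3+54v^2-597v-1710)
  -5v^4-35v^3-265v^2-1765v-3450 = (-(5/21)v-155/147)(21v^3+54v^2-597v-1710) + (-(17160/49)v^2-(137280/49)v-257400/49)
  21v^3+54v^2-597v-1710 = (-(343/5720)v+931/2860)(-(17160/49)v^2-(137280/49)v-257400/49) + (0)
Last nonzero remainder: -(17160/49)v^2-(137280/49)v-257400/49. Dividing through by -17160/49 gives the monic gcd v^2+8v+15.
Cancel v^2+8v+15 from numerator and denominator to get the reduced form.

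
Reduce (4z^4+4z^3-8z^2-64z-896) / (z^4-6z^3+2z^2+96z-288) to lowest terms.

Euclidean algorithm in ℚ[z]:
  4z^4+4z^3-8z^2-64z-896 = (4)(z^4-6z^3+2z^2+96z-288) + (28z^3-16z^2-448z+256)
  z^4-6z^3+2z^2+96z-288 = ((1/28)z-19/98)(28z^3-16z^2-448z+256) + ((730/49)z^2-11680/49)
  28z^3-16z^2-448z+256 = ((686/365)z-392/365)((730/49)z^2-11680/49) + (0)
Last nonzero remainder: (730/49)z^2-11680/49. Dividing through by 730/49 gives the monic gcd z^2-16.
Cancel z^2-16 from numerator and denominator to get the reduced form.

(4z^2+4z+56)/(z^2-6z+18)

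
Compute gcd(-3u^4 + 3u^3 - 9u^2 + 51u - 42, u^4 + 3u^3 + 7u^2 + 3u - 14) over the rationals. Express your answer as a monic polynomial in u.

Apply the Euclidean algorithm:
  -3u^4 + 3u^3 - 9u^2 + 51u - 42 = (-3)(u^4 + 3u^3 + 7u^2 + 3u - 14) + (12u^3 + 12u^2 + 60u - 84)
  u^4 + 3u^3 + 7u^2 + 3u - 14 = ((1/12)u + 1/6)(12u^3 + 12u^2 + 60u - 84) + (0)
Last nonzero remainder: 12u^3 + 12u^2 + 60u - 84. Dividing through by 12 gives the monic gcd u^3 + u^2 + 5u - 7.

u^3 + u^2 + 5u - 7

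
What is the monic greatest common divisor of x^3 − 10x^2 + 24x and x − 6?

x − 6

By polynomial division,
  x^3 − 10x^2 + 24x = (x^2 − 4x)(x − 6) + (0)
The last nonzero remainder x − 6 is already monic.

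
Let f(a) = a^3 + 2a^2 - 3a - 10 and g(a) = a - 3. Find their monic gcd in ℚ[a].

1

Apply the Euclidean algorithm:
  a^3 + 2a^2 - 3a - 10 = (a^2 + 5a + 12)(a - 3) + (26)
  a - 3 = ((1/26)a - 3/26)(26) + (0)
The last nonzero remainder is the constant 26, so the polynomials are coprime and gcd = 1.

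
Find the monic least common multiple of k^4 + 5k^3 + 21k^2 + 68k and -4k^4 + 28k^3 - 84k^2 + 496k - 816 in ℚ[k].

Apply the Euclidean algorithm:
  k^4 + 5k^3 + 21k^2 + 68k = (-1/4)(-4k^4 + 28k^3 - 84k^2 + 496k - 816) + (12k^3 + 192k - 204)
  -4k^4 + 28k^3 - 84k^2 + 496k - 816 = (-(1/3)k + 7/3)(12k^3 + 192k - 204) + (-20k^2 - 20k - 340)
  12k^3 + 192k - 204 = (-(3/5)k + 3/5)(-20k^2 - 20k - 340) + (0)
Last nonzero remainder: -20k^2 - 20k - 340. Dividing through by -20 gives the monic gcd k^2 + k + 17.
Then lcm(f, g) = f·g / gcd(f, g); expanding and making the result monic gives the answer.

k^6 - 3k^5 - 7k^4 - 40k^3 - 292k^2 + 816k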